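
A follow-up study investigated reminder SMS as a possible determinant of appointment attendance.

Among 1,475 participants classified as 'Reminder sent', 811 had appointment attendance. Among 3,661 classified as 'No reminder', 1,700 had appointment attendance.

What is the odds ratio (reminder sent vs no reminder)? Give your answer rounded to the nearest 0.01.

From the description: a = 811, b = 664, c = 1700, d = 1961.
OR = (a·d)/(b·c) = (811 × 1961) / (664 × 1700) = 1590371 / 1128800 = 1.40890
The odds of appointment attendance are about 1.41 times as high in the reminder sent group.

1.41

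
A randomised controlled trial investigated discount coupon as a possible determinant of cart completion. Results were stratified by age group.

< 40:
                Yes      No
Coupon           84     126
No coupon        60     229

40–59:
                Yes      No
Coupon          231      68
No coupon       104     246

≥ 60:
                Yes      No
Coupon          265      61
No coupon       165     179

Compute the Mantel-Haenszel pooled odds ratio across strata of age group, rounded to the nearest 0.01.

OR_MH = Σ(aᵢdᵢ/nᵢ) / Σ(bᵢcᵢ/nᵢ), where nᵢ is the stratum total.
Stratum 1 (< 40): n = 499; a·d/n = 84·229/499 = 38.5491; b·c/n = 126·60/499 = 15.1503
Stratum 2 (40–59): n = 649; a·d/n = 231·246/649 = 87.5593; b·c/n = 68·104/649 = 10.8968
Stratum 3 (≥ 60): n = 670; a·d/n = 265·179/670 = 70.7985; b·c/n = 61·165/670 = 15.0224
OR_MH = (38.5491 + 87.5593 + 70.7985) / (15.1503 + 10.8968 + 15.0224) = 196.9069 / 41.0695 = 4.79449

4.79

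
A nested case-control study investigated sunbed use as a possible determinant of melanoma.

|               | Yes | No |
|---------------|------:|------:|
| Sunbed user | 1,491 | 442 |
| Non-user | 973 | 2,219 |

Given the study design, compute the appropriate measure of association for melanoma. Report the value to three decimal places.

7.693

Cells: a = 1491, b = 442, c = 973, d = 2219.
This is a nested case-control study: participants were sampled on outcome status, so risks in the source population cannot be estimated directly — relative risk is not valid here. The odds ratio is the appropriate measure.
OR = (a·d)/(b·c) = (1491 × 2219) / (442 × 973) = 3308529 / 430066 = 7.69307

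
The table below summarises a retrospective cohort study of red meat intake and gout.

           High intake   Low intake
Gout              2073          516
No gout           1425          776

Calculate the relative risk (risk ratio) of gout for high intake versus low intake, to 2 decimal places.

Reading the table with exposure as columns: a = 2073 (High intake, case), b = 1425 (High intake, non-case), c = 516 (Low intake, case), d = 776.
Risk in exposed = 2073/3498 = 0.59262; risk in unexposed = 516/1292 = 0.39938.
RR = 0.59262 / 0.39938 = 1.48386
The risk among the exposed is 1.48 times that among the unexposed.

1.48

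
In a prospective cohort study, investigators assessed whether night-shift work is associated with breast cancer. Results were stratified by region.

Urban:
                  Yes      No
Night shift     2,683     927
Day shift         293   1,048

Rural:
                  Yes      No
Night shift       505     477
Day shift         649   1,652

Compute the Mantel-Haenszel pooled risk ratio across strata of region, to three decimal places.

2.650

RR_MH = Σ(aᵢ·n₀ᵢ/nᵢ) / Σ(cᵢ·n₁ᵢ/nᵢ), with n₁ᵢ = aᵢ+bᵢ (exposed), n₀ᵢ = cᵢ+dᵢ (unexposed), nᵢ = n₁ᵢ+n₀ᵢ.
Stratum 1 (Urban): n₁ = 3610, n₀ = 1341, n = 4951; a·n₀/n = 2683·1341/4951 = 726.7023; c·n₁/n = 293·3610/4951 = 213.6397
Stratum 2 (Rural): n₁ = 982, n₀ = 2301, n = 3283; a·n₀/n = 505·2301/3283 = 353.9461; c·n₁/n = 649·982/3283 = 194.1267
RR_MH = (726.7023 + 353.9461) / (213.6397 + 194.1267) = 1080.6484 / 407.7664 = 2.65017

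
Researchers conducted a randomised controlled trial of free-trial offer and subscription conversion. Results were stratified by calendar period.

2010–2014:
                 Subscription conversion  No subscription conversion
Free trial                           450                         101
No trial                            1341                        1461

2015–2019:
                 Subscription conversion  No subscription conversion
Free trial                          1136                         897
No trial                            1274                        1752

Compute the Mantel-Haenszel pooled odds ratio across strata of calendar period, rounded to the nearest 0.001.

2.214

OR_MH = Σ(aᵢdᵢ/nᵢ) / Σ(bᵢcᵢ/nᵢ), where nᵢ is the stratum total.
Stratum 1 (2010–2014): n = 3353; a·d/n = 450·1461/3353 = 196.0781; b·c/n = 101·1341/3353 = 40.3940
Stratum 2 (2015–2019): n = 5059; a·d/n = 1136·1752/5059 = 393.4121; b·c/n = 897·1274/5059 = 225.8901
OR_MH = (196.0781 + 393.4121) / (40.3940 + 225.8901) = 589.4903 / 266.2841 = 2.21376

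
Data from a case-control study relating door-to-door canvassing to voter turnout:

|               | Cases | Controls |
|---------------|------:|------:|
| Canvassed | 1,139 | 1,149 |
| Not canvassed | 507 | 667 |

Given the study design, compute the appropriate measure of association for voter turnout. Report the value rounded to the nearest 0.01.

1.30

Cells: a = 1139, b = 1149, c = 507, d = 667.
This is a case-control study: participants were sampled on outcome status, so risks in the source population cannot be estimated directly — relative risk is not valid here. The odds ratio is the appropriate measure.
OR = (a·d)/(b·c) = (1139 × 667) / (1149 × 507) = 759713 / 582543 = 1.30413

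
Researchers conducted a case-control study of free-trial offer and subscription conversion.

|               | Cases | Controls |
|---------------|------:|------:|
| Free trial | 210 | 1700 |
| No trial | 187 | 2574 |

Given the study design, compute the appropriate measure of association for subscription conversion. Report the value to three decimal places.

Cells: a = 210, b = 1700, c = 187, d = 2574.
This is a case-control study: participants were sampled on outcome status, so risks in the source population cannot be estimated directly — relative risk is not valid here. The odds ratio is the appropriate measure.
OR = (a·d)/(b·c) = (210 × 2574) / (1700 × 187) = 540540 / 317900 = 1.70035

1.700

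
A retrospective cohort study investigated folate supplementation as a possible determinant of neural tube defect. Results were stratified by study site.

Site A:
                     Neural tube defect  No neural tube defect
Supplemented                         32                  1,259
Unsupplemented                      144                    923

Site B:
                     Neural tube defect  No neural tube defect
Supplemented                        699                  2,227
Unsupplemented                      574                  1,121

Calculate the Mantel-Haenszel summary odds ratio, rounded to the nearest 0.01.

0.52

OR_MH = Σ(aᵢdᵢ/nᵢ) / Σ(bᵢcᵢ/nᵢ), where nᵢ is the stratum total.
Stratum 1 (Site A): n = 2358; a·d/n = 32·923/2358 = 12.5259; b·c/n = 1259·144/2358 = 76.8855
Stratum 2 (Site B): n = 4621; a·d/n = 699·1121/4621 = 169.5691; b·c/n = 2227·574/4621 = 276.6280
OR_MH = (12.5259 + 169.5691) / (76.8855 + 276.6280) = 182.0950 / 353.5135 = 0.51510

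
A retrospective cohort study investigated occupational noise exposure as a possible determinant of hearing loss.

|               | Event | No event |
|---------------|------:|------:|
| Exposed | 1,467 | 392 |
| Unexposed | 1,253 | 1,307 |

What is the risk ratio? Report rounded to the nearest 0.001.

Cells: a = 1467, b = 392, c = 1253, d = 1307.
Risk in exposed = 1467/1859 = 0.78913; risk in unexposed = 1253/2560 = 0.48945.
RR = 0.78913 / 0.48945 = 1.61228
The risk among the exposed is 1.61 times that among the unexposed.

1.612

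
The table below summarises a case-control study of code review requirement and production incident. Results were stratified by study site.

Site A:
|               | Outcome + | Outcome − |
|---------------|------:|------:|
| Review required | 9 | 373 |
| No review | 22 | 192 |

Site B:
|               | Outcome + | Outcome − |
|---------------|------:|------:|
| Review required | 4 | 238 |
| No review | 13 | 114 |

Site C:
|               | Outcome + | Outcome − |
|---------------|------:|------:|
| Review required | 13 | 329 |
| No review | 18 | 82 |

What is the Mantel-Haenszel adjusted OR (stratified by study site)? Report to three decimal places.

0.184

OR_MH = Σ(aᵢdᵢ/nᵢ) / Σ(bᵢcᵢ/nᵢ), where nᵢ is the stratum total.
Stratum 1 (Site A): n = 596; a·d/n = 9·192/596 = 2.8993; b·c/n = 373·22/596 = 13.7685
Stratum 2 (Site B): n = 369; a·d/n = 4·114/369 = 1.2358; b·c/n = 238·13/369 = 8.3848
Stratum 3 (Site C): n = 442; a·d/n = 13·82/442 = 2.4118; b·c/n = 329·18/442 = 13.3982
OR_MH = (2.8993 + 1.2358 + 2.4118) / (13.7685 + 8.3848 + 13.3982) = 6.5469 / 35.5515 = 0.18415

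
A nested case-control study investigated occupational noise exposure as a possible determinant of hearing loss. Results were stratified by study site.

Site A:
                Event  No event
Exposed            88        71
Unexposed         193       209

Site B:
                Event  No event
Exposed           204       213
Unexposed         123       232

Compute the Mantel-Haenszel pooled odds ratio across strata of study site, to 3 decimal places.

1.612

OR_MH = Σ(aᵢdᵢ/nᵢ) / Σ(bᵢcᵢ/nᵢ), where nᵢ is the stratum total.
Stratum 1 (Site A): n = 561; a·d/n = 88·209/561 = 32.7843; b·c/n = 71·193/561 = 24.4260
Stratum 2 (Site B): n = 772; a·d/n = 204·232/772 = 61.3057; b·c/n = 213·123/772 = 33.9365
OR_MH = (32.7843 + 61.3057) / (24.4260 + 33.9365) = 94.0900 / 58.3626 = 1.61216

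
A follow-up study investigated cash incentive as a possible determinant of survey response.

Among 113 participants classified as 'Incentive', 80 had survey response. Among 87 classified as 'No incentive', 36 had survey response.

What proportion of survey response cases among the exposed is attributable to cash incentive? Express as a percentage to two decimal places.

From the description: a = 80, b = 33, c = 36, d = 51.
Risk in exposed = 80/113 = 0.70796; risk in unexposed = 36/87 = 0.41379.
RR = 0.70796/0.41379 = 1.71091
AR% = (RR − 1)/RR × 100 = (1.71091 − 1)/1.71091 × 100 = 41.5517%

41.55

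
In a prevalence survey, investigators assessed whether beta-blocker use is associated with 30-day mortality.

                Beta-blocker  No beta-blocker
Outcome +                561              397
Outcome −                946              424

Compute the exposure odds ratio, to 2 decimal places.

0.63

Reading the table with exposure as columns: a = 561 (Beta-blocker, case), b = 946 (Beta-blocker, non-case), c = 397 (No beta-blocker, case), d = 424.
OR = (a·d)/(b·c) = (561 × 424) / (946 × 397) = 237864 / 375562 = 0.63335
Exposure is associated with lower odds of 30-day mortality (OR = 0.63 < 1).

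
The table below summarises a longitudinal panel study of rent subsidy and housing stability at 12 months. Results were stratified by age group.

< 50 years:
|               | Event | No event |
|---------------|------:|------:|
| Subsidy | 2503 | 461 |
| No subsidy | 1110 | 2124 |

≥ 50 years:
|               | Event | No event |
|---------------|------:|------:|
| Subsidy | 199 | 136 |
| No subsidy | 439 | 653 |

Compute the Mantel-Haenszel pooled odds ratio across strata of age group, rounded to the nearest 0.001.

7.627

OR_MH = Σ(aᵢdᵢ/nᵢ) / Σ(bᵢcᵢ/nᵢ), where nᵢ is the stratum total.
Stratum 1 (< 50 years): n = 6198; a·d/n = 2503·2124/6198 = 857.7561; b·c/n = 461·1110/6198 = 82.5605
Stratum 2 (≥ 50 years): n = 1427; a·d/n = 199·653/1427 = 91.0631; b·c/n = 136·439/1427 = 41.8388
OR_MH = (857.7561 + 91.0631) / (82.5605 + 41.8388) = 948.8191 / 124.3993 = 7.62720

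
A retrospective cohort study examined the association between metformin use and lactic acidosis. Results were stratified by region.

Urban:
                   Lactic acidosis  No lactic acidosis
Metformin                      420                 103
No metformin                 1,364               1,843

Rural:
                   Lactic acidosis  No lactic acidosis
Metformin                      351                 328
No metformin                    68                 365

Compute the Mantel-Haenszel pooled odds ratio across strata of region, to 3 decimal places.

OR_MH = Σ(aᵢdᵢ/nᵢ) / Σ(bᵢcᵢ/nᵢ), where nᵢ is the stratum total.
Stratum 1 (Urban): n = 3730; a·d/n = 420·1843/3730 = 207.5228; b·c/n = 103·1364/3730 = 37.6654
Stratum 2 (Rural): n = 1112; a·d/n = 351·365/1112 = 115.2113; b·c/n = 328·68/1112 = 20.0576
OR_MH = (207.5228 + 115.2113) / (37.6654 + 20.0576) = 322.7341 / 57.7230 = 5.59109

5.591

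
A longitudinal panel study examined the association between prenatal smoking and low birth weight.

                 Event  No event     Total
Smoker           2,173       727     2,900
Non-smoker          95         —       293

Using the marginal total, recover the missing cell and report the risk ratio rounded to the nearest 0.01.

2.31

The missing cell is in the unexposed row: 293 − 95 = 198.
So a = 2173, b = 727, c = 95, d = 198.
RR = [a/(a+b)] / [c/(c+d)] = (2173/2900) / (95/293) = 0.74931/0.32423 = 2.31103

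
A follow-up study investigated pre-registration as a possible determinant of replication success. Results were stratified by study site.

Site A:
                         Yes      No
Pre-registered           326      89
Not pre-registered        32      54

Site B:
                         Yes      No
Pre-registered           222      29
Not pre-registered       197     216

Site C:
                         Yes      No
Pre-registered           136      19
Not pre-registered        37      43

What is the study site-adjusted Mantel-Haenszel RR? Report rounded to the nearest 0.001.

1.917

RR_MH = Σ(aᵢ·n₀ᵢ/nᵢ) / Σ(cᵢ·n₁ᵢ/nᵢ), with n₁ᵢ = aᵢ+bᵢ (exposed), n₀ᵢ = cᵢ+dᵢ (unexposed), nᵢ = n₁ᵢ+n₀ᵢ.
Stratum 1 (Site A): n₁ = 415, n₀ = 86, n = 501; a·n₀/n = 326·86/501 = 55.9601; c·n₁/n = 32·415/501 = 26.5070
Stratum 2 (Site B): n₁ = 251, n₀ = 413, n = 664; a·n₀/n = 222·413/664 = 138.0813; c·n₁/n = 197·251/664 = 74.4684
Stratum 3 (Site C): n₁ = 155, n₀ = 80, n = 235; a·n₀/n = 136·80/235 = 46.2979; c·n₁/n = 37·155/235 = 24.4043
RR_MH = (55.9601 + 138.0813 + 46.2979) / (26.5070 + 74.4684 + 24.4043) = 240.3393 / 125.3796 = 1.91689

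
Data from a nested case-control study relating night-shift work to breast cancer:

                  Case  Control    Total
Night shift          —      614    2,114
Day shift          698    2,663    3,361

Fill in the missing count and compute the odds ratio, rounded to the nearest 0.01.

9.32

The missing cell is in the exposed row: 2114 − 614 = 1500.
So a = 1500, b = 614, c = 698, d = 2663.
OR = (a·d)/(b·c) = (1500 × 2663) / (614 × 698) = 3994500 / 428572 = 9.32049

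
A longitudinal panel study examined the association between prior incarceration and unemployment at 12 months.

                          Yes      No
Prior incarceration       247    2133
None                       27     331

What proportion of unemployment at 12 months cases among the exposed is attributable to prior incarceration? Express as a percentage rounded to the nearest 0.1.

27.3

Cells: a = 247, b = 2133, c = 27, d = 331.
Risk in exposed = 247/2380 = 0.10378; risk in unexposed = 27/358 = 0.07542.
RR = 0.10378/0.07542 = 1.37607
AR% = (RR − 1)/RR × 100 = (1.37607 − 1)/1.37607 × 100 = 27.3291%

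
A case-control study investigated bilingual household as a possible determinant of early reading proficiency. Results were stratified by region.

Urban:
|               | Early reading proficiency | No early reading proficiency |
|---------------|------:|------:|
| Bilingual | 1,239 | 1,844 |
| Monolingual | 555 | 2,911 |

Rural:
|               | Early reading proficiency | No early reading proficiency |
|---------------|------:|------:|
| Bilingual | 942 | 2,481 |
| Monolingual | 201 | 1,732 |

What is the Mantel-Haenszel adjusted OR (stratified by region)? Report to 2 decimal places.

OR_MH = Σ(aᵢdᵢ/nᵢ) / Σ(bᵢcᵢ/nᵢ), where nᵢ is the stratum total.
Stratum 1 (Urban): n = 6549; a·d/n = 1239·2911/6549 = 550.7297; b·c/n = 1844·555/6549 = 156.2712
Stratum 2 (Rural): n = 5356; a·d/n = 942·1732/5356 = 304.6199; b·c/n = 2481·201/5356 = 93.1070
OR_MH = (550.7297 + 304.6199) / (156.2712 + 93.1070) = 855.3496 / 249.3782 = 3.42993

3.43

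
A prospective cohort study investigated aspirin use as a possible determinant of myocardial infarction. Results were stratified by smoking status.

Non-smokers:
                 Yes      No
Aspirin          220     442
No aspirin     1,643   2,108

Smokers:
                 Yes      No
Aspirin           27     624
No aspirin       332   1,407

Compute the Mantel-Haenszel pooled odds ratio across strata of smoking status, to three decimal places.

0.482

OR_MH = Σ(aᵢdᵢ/nᵢ) / Σ(bᵢcᵢ/nᵢ), where nᵢ is the stratum total.
Stratum 1 (Non-smokers): n = 4413; a·d/n = 220·2108/4413 = 105.0895; b·c/n = 442·1643/4413 = 164.5606
Stratum 2 (Smokers): n = 2390; a·d/n = 27·1407/2390 = 15.8950; b·c/n = 624·332/2390 = 86.6812
OR_MH = (105.0895 + 15.8950) / (164.5606 + 86.6812) = 120.9845 / 251.2418 = 0.48155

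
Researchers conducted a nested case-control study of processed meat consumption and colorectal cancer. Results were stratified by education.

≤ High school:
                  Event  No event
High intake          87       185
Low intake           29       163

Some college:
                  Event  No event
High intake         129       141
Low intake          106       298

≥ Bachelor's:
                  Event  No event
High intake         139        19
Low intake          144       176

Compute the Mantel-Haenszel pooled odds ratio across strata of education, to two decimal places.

OR_MH = Σ(aᵢdᵢ/nᵢ) / Σ(bᵢcᵢ/nᵢ), where nᵢ is the stratum total.
Stratum 1 (≤ High school): n = 464; a·d/n = 87·163/464 = 30.5625; b·c/n = 185·29/464 = 11.5625
Stratum 2 (Some college): n = 674; a·d/n = 129·298/674 = 57.0356; b·c/n = 141·106/674 = 22.1751
Stratum 3 (≥ Bachelor's): n = 478; a·d/n = 139·176/478 = 51.1799; b·c/n = 19·144/478 = 5.7238
OR_MH = (30.5625 + 57.0356 + 51.1799) / (11.5625 + 22.1751 + 5.7238) = 138.7780 / 39.4614 = 3.51680

3.52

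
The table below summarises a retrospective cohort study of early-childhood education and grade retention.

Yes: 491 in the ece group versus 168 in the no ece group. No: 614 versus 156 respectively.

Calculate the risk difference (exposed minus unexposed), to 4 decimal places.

-0.0742

From the description: a = 491, b = 614, c = 168, d = 156.
Risk in exposed = 491/1105 = 0.444344; risk in unexposed = 168/324 = 0.518519.
Risk difference = 0.444344 − 0.518519 = -0.074175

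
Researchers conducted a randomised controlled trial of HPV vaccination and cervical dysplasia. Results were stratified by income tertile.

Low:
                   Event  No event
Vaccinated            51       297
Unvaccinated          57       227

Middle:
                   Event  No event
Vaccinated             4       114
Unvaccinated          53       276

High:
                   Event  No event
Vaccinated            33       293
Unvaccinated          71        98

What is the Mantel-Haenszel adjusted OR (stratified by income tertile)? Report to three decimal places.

OR_MH = Σ(aᵢdᵢ/nᵢ) / Σ(bᵢcᵢ/nᵢ), where nᵢ is the stratum total.
Stratum 1 (Low): n = 632; a·d/n = 51·227/632 = 18.3180; b·c/n = 297·57/632 = 26.7864
Stratum 2 (Middle): n = 447; a·d/n = 4·276/447 = 2.4698; b·c/n = 114·53/447 = 13.5168
Stratum 3 (High): n = 495; a·d/n = 33·98/495 = 6.5333; b·c/n = 293·71/495 = 42.0263
OR_MH = (18.3180 + 2.4698 + 6.5333) / (26.7864 + 13.5168 + 42.0263) = 27.3212 / 82.3294 = 0.33185

0.332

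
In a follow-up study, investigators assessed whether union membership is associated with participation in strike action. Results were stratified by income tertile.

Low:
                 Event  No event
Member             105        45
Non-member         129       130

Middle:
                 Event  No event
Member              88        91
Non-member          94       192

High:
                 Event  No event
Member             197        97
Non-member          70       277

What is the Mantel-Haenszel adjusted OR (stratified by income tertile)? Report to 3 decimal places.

OR_MH = Σ(aᵢdᵢ/nᵢ) / Σ(bᵢcᵢ/nᵢ), where nᵢ is the stratum total.
Stratum 1 (Low): n = 409; a·d/n = 105·130/409 = 33.3741; b·c/n = 45·129/409 = 14.1932
Stratum 2 (Middle): n = 465; a·d/n = 88·192/465 = 36.3355; b·c/n = 91·94/465 = 18.3957
Stratum 3 (High): n = 641; a·d/n = 197·277/641 = 85.1310; b·c/n = 97·70/641 = 10.5928
OR_MH = (33.3741 + 36.3355 + 85.1310) / (14.1932 + 18.3957 + 10.5928) = 154.8406 / 43.1817 = 3.58579

3.586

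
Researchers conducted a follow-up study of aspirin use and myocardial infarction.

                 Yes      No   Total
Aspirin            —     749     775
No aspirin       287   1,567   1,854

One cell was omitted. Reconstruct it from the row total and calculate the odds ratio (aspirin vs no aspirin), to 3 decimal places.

The missing cell is in the exposed row: 775 − 749 = 26.
So a = 26, b = 749, c = 287, d = 1567.
OR = (a·d)/(b·c) = (26 × 1567) / (749 × 287) = 40742 / 214963 = 0.18953

0.190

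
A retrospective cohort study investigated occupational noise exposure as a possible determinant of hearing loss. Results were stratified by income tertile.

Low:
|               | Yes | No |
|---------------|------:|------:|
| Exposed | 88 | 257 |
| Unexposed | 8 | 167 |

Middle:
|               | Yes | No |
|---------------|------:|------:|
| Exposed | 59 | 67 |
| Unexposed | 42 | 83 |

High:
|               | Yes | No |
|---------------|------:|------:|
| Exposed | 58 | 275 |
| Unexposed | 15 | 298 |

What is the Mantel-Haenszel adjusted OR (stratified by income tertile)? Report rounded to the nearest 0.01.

OR_MH = Σ(aᵢdᵢ/nᵢ) / Σ(bᵢcᵢ/nᵢ), where nᵢ is the stratum total.
Stratum 1 (Low): n = 520; a·d/n = 88·167/520 = 28.2615; b·c/n = 257·8/520 = 3.9538
Stratum 2 (Middle): n = 251; a·d/n = 59·83/251 = 19.5100; b·c/n = 67·42/251 = 11.2112
Stratum 3 (High): n = 646; a·d/n = 58·298/646 = 26.7554; b·c/n = 275·15/646 = 6.3854
OR_MH = (28.2615 + 19.5100 + 26.7554) / (3.9538 + 11.2112 + 6.3854) = 74.5269 / 21.5505 = 3.45825

3.46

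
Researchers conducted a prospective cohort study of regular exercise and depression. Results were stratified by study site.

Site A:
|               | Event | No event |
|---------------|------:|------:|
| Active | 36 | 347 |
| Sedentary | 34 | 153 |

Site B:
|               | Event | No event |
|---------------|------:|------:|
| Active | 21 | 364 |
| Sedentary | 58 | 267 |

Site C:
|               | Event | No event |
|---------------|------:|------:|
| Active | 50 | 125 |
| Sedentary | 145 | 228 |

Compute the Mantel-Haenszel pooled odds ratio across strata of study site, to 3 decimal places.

OR_MH = Σ(aᵢdᵢ/nᵢ) / Σ(bᵢcᵢ/nᵢ), where nᵢ is the stratum total.
Stratum 1 (Site A): n = 570; a·d/n = 36·153/570 = 9.6632; b·c/n = 347·34/570 = 20.6982
Stratum 2 (Site B): n = 710; a·d/n = 21·267/710 = 7.8972; b·c/n = 364·58/710 = 29.7352
Stratum 3 (Site C): n = 548; a·d/n = 50·228/548 = 20.8029; b·c/n = 125·145/548 = 33.0748
OR_MH = (9.6632 + 7.8972 + 20.8029) / (20.6982 + 29.7352 + 33.0748) = 38.3633 / 83.5083 = 0.45939

0.459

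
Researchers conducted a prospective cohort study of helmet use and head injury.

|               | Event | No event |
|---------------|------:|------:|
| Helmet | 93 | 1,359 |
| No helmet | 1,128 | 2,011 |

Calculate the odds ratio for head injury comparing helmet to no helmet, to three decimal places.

0.122

Cells: a = 93, b = 1359, c = 1128, d = 2011.
OR = (a·d)/(b·c) = (93 × 2011) / (1359 × 1128) = 187023 / 1532952 = 0.12200
Exposure is associated with lower odds of head injury (OR = 0.12 < 1).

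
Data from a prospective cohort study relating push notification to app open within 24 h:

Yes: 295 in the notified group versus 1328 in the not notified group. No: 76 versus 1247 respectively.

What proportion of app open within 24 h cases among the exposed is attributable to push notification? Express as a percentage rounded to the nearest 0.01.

From the description: a = 295, b = 76, c = 1328, d = 1247.
Risk in exposed = 295/371 = 0.79515; risk in unexposed = 1328/2575 = 0.51573.
RR = 0.79515/0.51573 = 1.54180
AR% = (RR − 1)/RR × 100 = (1.54180 − 1)/1.54180 × 100 = 35.1406%

35.14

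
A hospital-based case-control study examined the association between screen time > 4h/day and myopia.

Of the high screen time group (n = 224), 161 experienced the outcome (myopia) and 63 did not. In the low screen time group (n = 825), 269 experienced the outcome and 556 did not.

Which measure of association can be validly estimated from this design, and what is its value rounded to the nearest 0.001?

5.282

From the description: a = 161, b = 63, c = 269, d = 556.
This is a hospital-based case-control study: participants were sampled on outcome status, so risks in the source population cannot be estimated directly — relative risk is not valid here. The odds ratio is the appropriate measure.
OR = (a·d)/(b·c) = (161 × 556) / (63 × 269) = 89516 / 16947 = 5.28211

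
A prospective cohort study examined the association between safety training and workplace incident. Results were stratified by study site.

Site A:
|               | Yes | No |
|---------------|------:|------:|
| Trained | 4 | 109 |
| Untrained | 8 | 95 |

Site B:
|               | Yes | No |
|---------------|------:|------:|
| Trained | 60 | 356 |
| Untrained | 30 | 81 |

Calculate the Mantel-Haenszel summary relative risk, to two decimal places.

0.52

RR_MH = Σ(aᵢ·n₀ᵢ/nᵢ) / Σ(cᵢ·n₁ᵢ/nᵢ), with n₁ᵢ = aᵢ+bᵢ (exposed), n₀ᵢ = cᵢ+dᵢ (unexposed), nᵢ = n₁ᵢ+n₀ᵢ.
Stratum 1 (Site A): n₁ = 113, n₀ = 103, n = 216; a·n₀/n = 4·103/216 = 1.9074; c·n₁/n = 8·113/216 = 4.1852
Stratum 2 (Site B): n₁ = 416, n₀ = 111, n = 527; a·n₀/n = 60·111/527 = 12.6376; c·n₁/n = 30·416/527 = 23.6812
RR_MH = (1.9074 + 12.6376) / (4.1852 + 23.6812) = 14.5450 / 27.8664 = 0.52195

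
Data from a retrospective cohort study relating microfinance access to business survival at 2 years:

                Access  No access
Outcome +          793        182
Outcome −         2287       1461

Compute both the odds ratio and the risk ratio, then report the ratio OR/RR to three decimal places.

Reading the table with exposure as columns: a = 793 (Access, case), b = 2287 (Access, non-case), c = 182 (No access, case), d = 1461.
OR = (793·1461)/(2287·182) = 1158573/416234 = 2.78347
Risk in exposed = 793/3080 = 0.25747; risk in unexposed = 182/1643 = 0.11077; RR = 2.32428
OR/RR = 2.78347 / 2.32428 = 1.19756
The outcome is not rare, so the OR lies further from 1 than the RR.

1.198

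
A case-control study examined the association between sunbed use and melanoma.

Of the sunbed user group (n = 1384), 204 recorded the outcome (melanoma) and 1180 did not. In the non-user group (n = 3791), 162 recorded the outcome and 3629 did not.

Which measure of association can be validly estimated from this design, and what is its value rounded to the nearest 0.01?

From the description: a = 204, b = 1180, c = 162, d = 3629.
This is a case-control study: participants were sampled on outcome status, so risks in the source population cannot be estimated directly — relative risk is not valid here. The odds ratio is the appropriate measure.
OR = (a·d)/(b·c) = (204 × 3629) / (1180 × 162) = 740316 / 191160 = 3.87276

3.87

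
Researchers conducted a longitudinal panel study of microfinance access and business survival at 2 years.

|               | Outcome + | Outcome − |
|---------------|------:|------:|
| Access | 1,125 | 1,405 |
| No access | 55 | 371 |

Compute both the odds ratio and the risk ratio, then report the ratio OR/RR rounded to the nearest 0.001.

Cells: a = 1125, b = 1405, c = 55, d = 371.
OR = (1125·371)/(1405·55) = 417375/77275 = 5.40116
Risk in exposed = 1125/2530 = 0.44466; risk in unexposed = 55/426 = 0.12911; RR = 3.44413
OR/RR = 5.40116 / 3.44413 = 1.56823
The outcome is not rare, so the OR lies further from 1 than the RR.

1.568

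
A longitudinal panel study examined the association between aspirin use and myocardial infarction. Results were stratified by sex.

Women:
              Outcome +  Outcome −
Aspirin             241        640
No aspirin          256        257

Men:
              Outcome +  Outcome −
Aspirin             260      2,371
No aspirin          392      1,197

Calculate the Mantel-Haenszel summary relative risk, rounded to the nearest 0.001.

0.459

RR_MH = Σ(aᵢ·n₀ᵢ/nᵢ) / Σ(cᵢ·n₁ᵢ/nᵢ), with n₁ᵢ = aᵢ+bᵢ (exposed), n₀ᵢ = cᵢ+dᵢ (unexposed), nᵢ = n₁ᵢ+n₀ᵢ.
Stratum 1 (Women): n₁ = 881, n₀ = 513, n = 1394; a·n₀/n = 241·513/1394 = 88.6894; c·n₁/n = 256·881/1394 = 161.7905
Stratum 2 (Men): n₁ = 2631, n₀ = 1589, n = 4220; a·n₀/n = 260·1589/4220 = 97.9005; c·n₁/n = 392·2631/4220 = 244.3962
RR_MH = (88.6894 + 97.9005) / (161.7905 + 244.3962) = 186.5899 / 406.1867 = 0.45937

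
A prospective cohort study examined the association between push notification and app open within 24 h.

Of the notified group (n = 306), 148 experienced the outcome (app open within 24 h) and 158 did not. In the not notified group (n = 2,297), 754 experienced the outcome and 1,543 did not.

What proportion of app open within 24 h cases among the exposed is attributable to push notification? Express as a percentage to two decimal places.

From the description: a = 148, b = 158, c = 754, d = 1543.
Risk in exposed = 148/306 = 0.48366; risk in unexposed = 754/2297 = 0.32825.
RR = 0.48366/0.32825 = 1.47343
AR% = (RR − 1)/RR × 100 = (1.47343 − 1)/1.47343 × 100 = 32.1312%

32.13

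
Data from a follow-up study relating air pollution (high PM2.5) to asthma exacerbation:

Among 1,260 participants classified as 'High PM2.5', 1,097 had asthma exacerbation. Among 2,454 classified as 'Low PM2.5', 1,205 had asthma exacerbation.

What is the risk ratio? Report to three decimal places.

From the description: a = 1097, b = 163, c = 1205, d = 1249.
Risk in exposed = 1097/1260 = 0.87063; risk in unexposed = 1205/2454 = 0.49104.
RR = 0.87063 / 0.49104 = 1.77306
The risk among the exposed is 1.77 times that among the unexposed.

1.773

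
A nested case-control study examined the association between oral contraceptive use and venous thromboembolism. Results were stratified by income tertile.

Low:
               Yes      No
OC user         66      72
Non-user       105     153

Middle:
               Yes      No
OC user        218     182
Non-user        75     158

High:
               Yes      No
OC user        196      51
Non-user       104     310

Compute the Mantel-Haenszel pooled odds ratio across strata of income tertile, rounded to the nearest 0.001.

3.530

OR_MH = Σ(aᵢdᵢ/nᵢ) / Σ(bᵢcᵢ/nᵢ), where nᵢ is the stratum total.
Stratum 1 (Low): n = 396; a·d/n = 66·153/396 = 25.5000; b·c/n = 72·105/396 = 19.0909
Stratum 2 (Middle): n = 633; a·d/n = 218·158/633 = 54.4139; b·c/n = 182·75/633 = 21.5640
Stratum 3 (High): n = 661; a·d/n = 196·310/661 = 91.9213; b·c/n = 51·104/661 = 8.0242
OR_MH = (25.5000 + 54.4139 + 91.9213) / (19.0909 + 21.5640 + 8.0242) = 171.8352 / 48.6791 = 3.52996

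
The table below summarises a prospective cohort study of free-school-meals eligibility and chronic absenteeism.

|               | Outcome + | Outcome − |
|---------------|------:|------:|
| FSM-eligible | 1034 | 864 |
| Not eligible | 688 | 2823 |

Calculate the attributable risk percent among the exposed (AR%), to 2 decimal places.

Cells: a = 1034, b = 864, c = 688, d = 2823.
Risk in exposed = 1034/1898 = 0.54478; risk in unexposed = 688/3511 = 0.19596.
RR = 0.54478/0.19596 = 2.78014
AR% = (RR − 1)/RR × 100 = (2.78014 − 1)/2.78014 × 100 = 64.0306%

64.03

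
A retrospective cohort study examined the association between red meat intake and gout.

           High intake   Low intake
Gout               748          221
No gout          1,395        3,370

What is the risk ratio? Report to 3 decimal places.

Reading the table with exposure as columns: a = 748 (High intake, case), b = 1395 (High intake, non-case), c = 221 (Low intake, case), d = 3370.
Risk in exposed = 748/2143 = 0.34904; risk in unexposed = 221/3591 = 0.06154.
RR = 0.34904 / 0.06154 = 5.67156
The risk among the exposed is 5.67 times that among the unexposed.

5.672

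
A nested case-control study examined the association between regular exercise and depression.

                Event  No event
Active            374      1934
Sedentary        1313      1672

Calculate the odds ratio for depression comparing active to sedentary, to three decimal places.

Cells: a = 374, b = 1934, c = 1313, d = 1672.
OR = (a·d)/(b·c) = (374 × 1672) / (1934 × 1313) = 625328 / 2539342 = 0.24626
Exposure is associated with lower odds of depression (OR = 0.25 < 1).

0.246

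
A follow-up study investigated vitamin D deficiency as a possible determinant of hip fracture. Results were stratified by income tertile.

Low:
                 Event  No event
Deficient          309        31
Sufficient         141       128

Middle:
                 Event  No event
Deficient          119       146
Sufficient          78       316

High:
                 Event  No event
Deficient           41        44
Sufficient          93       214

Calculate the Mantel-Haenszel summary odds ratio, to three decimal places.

OR_MH = Σ(aᵢdᵢ/nᵢ) / Σ(bᵢcᵢ/nᵢ), where nᵢ is the stratum total.
Stratum 1 (Low): n = 609; a·d/n = 309·128/609 = 64.9458; b·c/n = 31·141/609 = 7.1773
Stratum 2 (Middle): n = 659; a·d/n = 119·316/659 = 57.0622; b·c/n = 146·78/659 = 17.2807
Stratum 3 (High): n = 392; a·d/n = 41·214/392 = 22.3827; b·c/n = 44·93/392 = 10.4388
OR_MH = (64.9458 + 57.0622 + 22.3827) / (7.1773 + 17.2807 + 10.4388) = 144.3907 / 34.8968 = 4.13764

4.138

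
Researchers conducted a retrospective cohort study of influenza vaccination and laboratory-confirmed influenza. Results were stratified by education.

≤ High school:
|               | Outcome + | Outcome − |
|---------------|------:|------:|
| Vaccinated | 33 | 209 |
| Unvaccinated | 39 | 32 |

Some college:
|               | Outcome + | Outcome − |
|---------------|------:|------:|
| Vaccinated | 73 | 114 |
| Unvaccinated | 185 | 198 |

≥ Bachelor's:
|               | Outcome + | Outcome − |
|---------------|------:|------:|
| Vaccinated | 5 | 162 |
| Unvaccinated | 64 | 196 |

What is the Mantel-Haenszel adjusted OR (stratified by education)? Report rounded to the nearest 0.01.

0.36

OR_MH = Σ(aᵢdᵢ/nᵢ) / Σ(bᵢcᵢ/nᵢ), where nᵢ is the stratum total.
Stratum 1 (≤ High school): n = 313; a·d/n = 33·32/313 = 3.3738; b·c/n = 209·39/313 = 26.0415
Stratum 2 (Some college): n = 570; a·d/n = 73·198/570 = 25.3579; b·c/n = 114·185/570 = 37.0000
Stratum 3 (≥ Bachelor's): n = 427; a·d/n = 5·196/427 = 2.2951; b·c/n = 162·64/427 = 24.2810
OR_MH = (3.3738 + 25.3579 + 2.2951) / (26.0415 + 37.0000 + 24.2810) = 31.0268 / 87.3226 = 0.35531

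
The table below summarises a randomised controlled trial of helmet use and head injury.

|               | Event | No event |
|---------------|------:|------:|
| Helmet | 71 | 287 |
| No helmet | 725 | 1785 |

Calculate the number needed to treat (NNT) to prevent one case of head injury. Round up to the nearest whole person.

Risk in treated group = 71/358 = 0.19832; risk in control = 725/2510 = 0.28884.
Absolute risk reduction = 0.28884 − 0.19832 = 0.09052
NNT = 1 / ARR = 1 / 0.09052 = 11.047 → round up → 12

12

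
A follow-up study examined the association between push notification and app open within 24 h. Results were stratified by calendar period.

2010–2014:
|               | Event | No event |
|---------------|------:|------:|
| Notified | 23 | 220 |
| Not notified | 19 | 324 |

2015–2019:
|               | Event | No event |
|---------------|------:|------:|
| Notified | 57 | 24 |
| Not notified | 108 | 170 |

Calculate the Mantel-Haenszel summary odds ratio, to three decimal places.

OR_MH = Σ(aᵢdᵢ/nᵢ) / Σ(bᵢcᵢ/nᵢ), where nᵢ is the stratum total.
Stratum 1 (2010–2014): n = 586; a·d/n = 23·324/586 = 12.7167; b·c/n = 220·19/586 = 7.1331
Stratum 2 (2015–2019): n = 359; a·d/n = 57·170/359 = 26.9916; b·c/n = 24·108/359 = 7.2201
OR_MH = (12.7167 + 26.9916) / (7.1331 + 7.2201) = 39.7084 / 14.3532 = 2.76652

2.767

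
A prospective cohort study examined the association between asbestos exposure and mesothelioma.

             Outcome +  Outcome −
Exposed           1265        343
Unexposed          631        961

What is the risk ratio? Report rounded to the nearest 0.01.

Cells: a = 1265, b = 343, c = 631, d = 961.
Risk in exposed = 1265/1608 = 0.78669; risk in unexposed = 631/1592 = 0.39636.
RR = 0.78669 / 0.39636 = 1.98481
The risk among the exposed is 1.98 times that among the unexposed.

1.98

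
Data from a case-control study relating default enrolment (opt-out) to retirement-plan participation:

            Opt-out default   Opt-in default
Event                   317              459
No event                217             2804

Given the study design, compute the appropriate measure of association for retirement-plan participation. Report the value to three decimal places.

8.924

Reading the table with exposure as columns: a = 317 (Opt-out default, case), b = 217 (Opt-out default, non-case), c = 459 (Opt-in default, case), d = 2804.
This is a case-control study: participants were sampled on outcome status, so risks in the source population cannot be estimated directly — relative risk is not valid here. The odds ratio is the appropriate measure.
OR = (a·d)/(b·c) = (317 × 2804) / (217 × 459) = 888868 / 99603 = 8.92411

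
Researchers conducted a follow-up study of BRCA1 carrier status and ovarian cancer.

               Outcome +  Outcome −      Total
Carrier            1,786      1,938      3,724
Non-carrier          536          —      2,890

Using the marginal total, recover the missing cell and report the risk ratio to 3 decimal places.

The missing cell is in the unexposed row: 2890 − 536 = 2354.
So a = 1786, b = 1938, c = 536, d = 2354.
RR = [a/(a+b)] / [c/(c+d)] = (1786/3724) / (536/2890) = 0.47959/0.18547 = 2.58586

2.586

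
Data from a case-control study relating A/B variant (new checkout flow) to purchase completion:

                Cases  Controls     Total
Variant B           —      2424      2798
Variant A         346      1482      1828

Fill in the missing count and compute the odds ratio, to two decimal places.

0.66

The missing cell is in the exposed row: 2798 − 2424 = 374.
So a = 374, b = 2424, c = 346, d = 1482.
OR = (a·d)/(b·c) = (374 × 1482) / (2424 × 346) = 554268 / 838704 = 0.66086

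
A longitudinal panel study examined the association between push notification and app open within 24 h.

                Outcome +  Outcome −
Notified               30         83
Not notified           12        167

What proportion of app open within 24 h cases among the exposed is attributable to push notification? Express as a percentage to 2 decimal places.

Cells: a = 30, b = 83, c = 12, d = 167.
Risk in exposed = 30/113 = 0.26549; risk in unexposed = 12/179 = 0.06704.
RR = 0.26549/0.06704 = 3.96018
AR% = (RR − 1)/RR × 100 = (3.96018 − 1)/3.96018 × 100 = 74.7486%

74.75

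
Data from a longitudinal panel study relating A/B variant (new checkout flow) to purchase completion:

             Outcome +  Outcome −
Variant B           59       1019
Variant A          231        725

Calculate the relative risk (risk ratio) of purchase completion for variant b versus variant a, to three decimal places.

0.227

Cells: a = 59, b = 1019, c = 231, d = 725.
Risk in exposed = 59/1078 = 0.05473; risk in unexposed = 231/956 = 0.24163.
RR = 0.05473 / 0.24163 = 0.22651
The risk is 77% lower among the exposed than among the unexposed.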